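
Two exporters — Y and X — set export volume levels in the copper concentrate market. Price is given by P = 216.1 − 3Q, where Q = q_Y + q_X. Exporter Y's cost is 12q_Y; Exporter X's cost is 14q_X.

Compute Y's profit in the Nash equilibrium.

Exporter Y's profit: π = q_Y(216.1 − 3(q_Y + q_X)) − 12q_Y.
∂π/∂q_Y = 204.1 − 6q_Y − 3q_X = 0, so q_Y = 2041/60 − 0.5q_X.
By the same steps for X: q_X = 2021/60 − 0.5q_Y.
Substituting the second reaction function into the first: q_Y = 2041/60 − 0.5(2021/60 − 0.5q_Y), which gives 0.75q_Y = 17.175 ⇒ q_Y = 22.9.
Then q_X = 2021/60 − 0.5·22.9 = 667/30.
Price P = 216.1 − 3·(677/15) = 80.7.
Y's profit: (80.7 − 12)·22.9 = 1573.23.

1573.23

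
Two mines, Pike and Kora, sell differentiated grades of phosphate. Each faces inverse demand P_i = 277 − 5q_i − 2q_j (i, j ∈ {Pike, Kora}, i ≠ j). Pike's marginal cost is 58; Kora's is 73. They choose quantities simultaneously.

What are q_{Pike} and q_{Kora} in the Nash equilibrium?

18.5625, 16.6875

Mine Pike's profit: π = q_{Pike}(277 − 5q_{Pike} − 2q_{Kora}) − 58q_{Pike}.
∂π/∂q_{Pike} = 219 − 10q_{Pike} − 2q_{Kora} = 0 ⇒ q_{Pike} = 21.9 − 0.2q_{Kora}.
Similarly q_{Kora} = 20.4 − 0.2q_{Pike}.
Solving the two reaction functions simultaneously: (1 − (−0.2)(−0.2))q_{Pike} = 21.9 − 0.2·20.4, so 0.96q_{Pike} = 17.82 and q_{Pike} = 18.5625.
Then q_{Kora} = 20.4 − 0.2·18.5625 = 16.6875.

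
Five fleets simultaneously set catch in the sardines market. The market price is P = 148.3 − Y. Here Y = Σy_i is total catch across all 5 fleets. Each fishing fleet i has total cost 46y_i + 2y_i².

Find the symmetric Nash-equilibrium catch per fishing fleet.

A representative fishing fleet's profit is π_i = y_i(148.3 − Y) − 46y_i − 2y_i², with Y = y_i + Σ_{j≠i} y_j.
First-order condition: 102.3 − 6y_i − Σ_{j≠i} y_j = 0.
Imposing symmetry (y_j = y for all j) turns Σ_{j≠i} y_j into 4y, so 102.3 = 10y and y = 10.23.

10.23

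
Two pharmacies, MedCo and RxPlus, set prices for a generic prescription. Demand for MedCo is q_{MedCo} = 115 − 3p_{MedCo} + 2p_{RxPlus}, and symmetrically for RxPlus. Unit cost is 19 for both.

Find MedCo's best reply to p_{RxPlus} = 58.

48

MedCo's profit: π = (p_{MedCo} − 19)(115 − 3p_{MedCo} + 2p_{RxPlus}).
∂π/∂p_{MedCo} = 172 − 6p_{MedCo} + 2p_{RxPlus} = 0 ⇒ p_{MedCo} = 86/3 + (1/3)p_{RxPlus}.
At p_{RxPlus} = 58: p_{MedCo} = 86/3 + (1/3)·58 = 48.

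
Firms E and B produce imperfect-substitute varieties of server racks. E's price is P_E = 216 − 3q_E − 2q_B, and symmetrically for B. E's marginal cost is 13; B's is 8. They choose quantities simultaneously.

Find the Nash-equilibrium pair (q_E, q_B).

25.0625, 26.3125

Firm E's profit: π = q_E(216 − 3q_E − 2q_B) − 13q_E.
∂π/∂q_E = 203 − 6q_E − 2q_B = 0 ⇒ q_E = 203/6 − (1/3)q_B.
Similarly q_B = 104/3 − (1/3)q_E.
Solving the two reaction functions simultaneously: (1 − (−1/3)(−1/3))q_E = 203/6 − (1/3)·(104/3), so (8/9)q_E = 401/18 and q_E = 25.0625.
Then q_B = 104/3 − (1/3)·25.0625 = 26.3125.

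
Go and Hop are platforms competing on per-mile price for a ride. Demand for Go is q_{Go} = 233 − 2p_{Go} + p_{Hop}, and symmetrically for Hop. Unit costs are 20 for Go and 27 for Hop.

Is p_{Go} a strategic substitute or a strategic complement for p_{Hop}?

Go's profit: π = (p_{Go} − 20)(233 − 2p_{Go} + p_{Hop}).
∂π/∂p_{Go} = 273 − 4p_{Go} + p_{Hop} = 0 ⇒ p_{Go} = 68.25 + 0.25p_{Hop}.
The best-response slope dp_{Go}/dp_{Hop} = 0.25 > 0: the reaction function is upward-sloping, so the choices are strategic complements.

strategic complements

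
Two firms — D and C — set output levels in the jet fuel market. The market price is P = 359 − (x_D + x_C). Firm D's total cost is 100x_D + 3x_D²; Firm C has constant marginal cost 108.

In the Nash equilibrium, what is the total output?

134.4

Firm D's profit: π = x_D(359 − (x_D + x_C)) − 100x_D − 3x_D².
∂π/∂x_D = 259 − 8x_D − x_C = 0, so x_D = 32.375 − 0.125x_C.
For C: ∂π/∂x_C = 251 − 2x_C − x_D = 0 ⇒ x_C = 125.5 − 0.5x_D.
Plugging x_C into D's best response: x_D = 32.375 − 0.125(125.5 − 0.5x_D) ⇒ 0.9375x_D = 16.6875, so x_D = 17.8.
Then x_C = 125.5 − 0.5·17.8 = 116.6.
Total output: 17.8 + 116.6 = 134.4.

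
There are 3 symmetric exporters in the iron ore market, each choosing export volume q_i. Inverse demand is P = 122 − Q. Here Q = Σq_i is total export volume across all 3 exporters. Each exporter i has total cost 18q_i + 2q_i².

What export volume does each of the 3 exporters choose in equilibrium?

13

A representative exporter's profit is π_i = q_i(122 − Q) − 18q_i − 2q_i², with Q = q_i + Σ_{j≠i} q_j.
First-order condition: 104 − 6q_i − Σ_{j≠i} q_j = 0.
With identical exporters, set every q_j = q: then 104 − 6q − 2q = 0, i.e. q = 104/8 = 13.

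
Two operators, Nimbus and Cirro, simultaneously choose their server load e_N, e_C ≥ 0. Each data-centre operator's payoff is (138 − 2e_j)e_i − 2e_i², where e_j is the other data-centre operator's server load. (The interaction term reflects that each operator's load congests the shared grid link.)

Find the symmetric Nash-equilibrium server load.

Nimbus's payoff is (138 − 2e_C)e_N − 2e_N².
∂π/∂e_N = 138 − 2e_C − 4e_N = 0, so e_N = 34.5 − 0.5e_C.
The game is symmetric, so in equilibrium e_C = e_N: the reaction function gives 1.5e_N = 34.5, hence e_N = 23.

23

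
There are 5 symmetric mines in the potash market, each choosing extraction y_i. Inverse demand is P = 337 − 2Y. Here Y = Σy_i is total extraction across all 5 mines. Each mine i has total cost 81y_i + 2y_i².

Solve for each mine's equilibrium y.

A representative mine's profit is π_i = y_i(337 − 2Y) − 81y_i − 2y_i², with Y = y_i + Σ_{j≠i} y_j.
First-order condition: 256 − 8y_i − 2Σ_{j≠i} y_j = 0.
In a symmetric equilibrium every mine chooses the same y, so Σ_{j≠i} y_j = 4y. The condition becomes 256 − 16y = 0, giving y = 256/16 = 16.

16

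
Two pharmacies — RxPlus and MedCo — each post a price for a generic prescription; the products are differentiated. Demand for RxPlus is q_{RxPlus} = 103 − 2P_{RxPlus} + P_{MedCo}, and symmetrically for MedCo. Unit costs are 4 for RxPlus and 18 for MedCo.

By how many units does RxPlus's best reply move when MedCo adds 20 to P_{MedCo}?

5

RxPlus's profit: π = (P_{RxPlus} − 4)(103 − 2P_{RxPlus} + P_{MedCo}).
∂π/∂P_{RxPlus} = 111 − 4P_{RxPlus} + P_{MedCo} = 0 ⇒ P_{RxPlus} = 27.75 + 0.25P_{MedCo}.
The reaction-function slope is 0.25, so a 20-unit rise in P_{MedCo} moves P_{RxPlus} by 0.25 × 20 = 5. RxPlus's best response rises — the actions are strategic complements.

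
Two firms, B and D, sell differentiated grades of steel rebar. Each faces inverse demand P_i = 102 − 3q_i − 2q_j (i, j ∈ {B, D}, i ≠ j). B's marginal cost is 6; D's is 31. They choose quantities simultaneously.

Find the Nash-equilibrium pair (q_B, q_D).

Firm B's profit: π = q_B(102 − 3q_B − 2q_D) − 6q_B.
∂π/∂q_B = 96 − 6q_B − 2q_D = 0 ⇒ q_B = 16 − (1/3)q_D.
Similarly q_D = 71/6 − (1/3)q_B.
Plugging q_D into B's best response: q_B = 16 − (1/3)(71/6 − (1/3)q_B) ⇒ (8/9)q_B = 217/18, so q_B = 13.5625.
Then q_D = 71/6 − (1/3)·13.5625 = 7.3125.

13.5625, 7.3125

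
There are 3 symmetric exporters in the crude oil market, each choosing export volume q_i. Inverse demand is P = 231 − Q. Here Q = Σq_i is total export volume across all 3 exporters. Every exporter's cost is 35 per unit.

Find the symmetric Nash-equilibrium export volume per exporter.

49

A representative exporter's profit is π_i = q_i(231 − Q) − 35q_i, with Q = q_i + Σ_{j≠i} q_j.
First-order condition: 196 − 2q_i − Σ_{j≠i} q_j = 0.
In a symmetric equilibrium every exporter chooses the same q, so Σ_{j≠i} q_j = 2q. The condition becomes 196 − 4q = 0, giving q = 196/4 = 49.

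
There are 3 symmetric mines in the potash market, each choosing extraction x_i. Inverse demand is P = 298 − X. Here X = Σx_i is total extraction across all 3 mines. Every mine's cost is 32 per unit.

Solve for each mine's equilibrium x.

A representative mine's profit is π_i = x_i(298 − X) − 32x_i, with X = x_i + Σ_{j≠i} x_j.
First-order condition: 266 − 2x_i − Σ_{j≠i} x_j = 0.
In a symmetric equilibrium every mine chooses the same x, so Σ_{j≠i} x_j = 2x. The condition becomes 266 − 4x = 0, giving x = 266/4 = 66.5.

66.5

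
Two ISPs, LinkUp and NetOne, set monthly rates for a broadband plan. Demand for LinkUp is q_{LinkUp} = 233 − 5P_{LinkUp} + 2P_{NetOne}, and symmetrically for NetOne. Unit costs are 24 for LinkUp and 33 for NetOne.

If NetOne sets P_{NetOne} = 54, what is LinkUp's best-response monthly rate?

46.1

LinkUp's profit: π = (P_{LinkUp} − 24)(233 − 5P_{LinkUp} + 2P_{NetOne}).
∂π/∂P_{LinkUp} = 353 − 10P_{LinkUp} + 2P_{NetOne} = 0 ⇒ P_{LinkUp} = 35.3 + 0.2P_{NetOne}.
At P_{NetOne} = 54: P_{LinkUp} = 35.3 + 0.2·54 = 46.1.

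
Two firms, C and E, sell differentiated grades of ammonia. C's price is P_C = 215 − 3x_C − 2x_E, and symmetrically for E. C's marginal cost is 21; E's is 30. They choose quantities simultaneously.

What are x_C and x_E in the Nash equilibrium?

Firm C's profit: π = x_C(215 − 3x_C − 2x_E) − 21x_C.
∂π/∂x_C = 194 − 6x_C − 2x_E = 0 ⇒ x_C = 97/3 − (1/3)x_E.
Similarly x_E = 185/6 − (1/3)x_C.
Substituting the second reaction function into the first: x_C = 97/3 − (1/3)(185/6 − (1/3)x_C), which gives (8/9)x_C = 397/18 ⇒ x_C = 24.8125.
Then x_E = 185/6 − (1/3)·24.8125 = 22.5625.

24.8125, 22.5625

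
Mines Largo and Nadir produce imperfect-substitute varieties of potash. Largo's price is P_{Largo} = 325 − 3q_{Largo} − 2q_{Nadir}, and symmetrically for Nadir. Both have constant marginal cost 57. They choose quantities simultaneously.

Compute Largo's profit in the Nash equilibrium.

Mine Largo's profit: π = q_{Largo}(325 − 3q_{Largo} − 2q_{Nadir}) − 57q_{Largo}.
∂π/∂q_{Largo} = 268 − 6q_{Largo} − 2q_{Nadir} = 0 ⇒ q_{Largo} = 134/3 − (1/3)q_{Nadir}.
By symmetry q_{Nadir} = q_{Largo}; substituting into the reaction function, (4/3)q_{Largo} = 134/3 and q_{Largo} = 33.5.
P_{Largo} = 325 − 3·33.5 − 2·33.5 = 157.5.
Profit = (157.5 − 57)·33.5 = 3366.75.

3366.75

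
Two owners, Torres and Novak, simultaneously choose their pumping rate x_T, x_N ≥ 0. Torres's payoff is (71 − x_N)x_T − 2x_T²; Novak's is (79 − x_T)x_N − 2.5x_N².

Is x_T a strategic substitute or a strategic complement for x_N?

Expanding Torres's payoff: 71x_T − x_Nx_T − 2x_T².
∂π/∂x_T = 71 − x_N − 4x_T = 0, so x_T = 17.75 − 0.25x_N.
The best-response slope dx_T/dx_N = −0.25 < 0: the reaction function is downward-sloping, so the choices are strategic substitutes.

strategic substitutes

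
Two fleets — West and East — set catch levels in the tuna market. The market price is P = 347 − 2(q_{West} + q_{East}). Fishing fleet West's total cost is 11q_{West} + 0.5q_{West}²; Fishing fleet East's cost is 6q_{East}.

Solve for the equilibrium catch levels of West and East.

Fishing fleet West's profit: π = q_{West}(347 − 2(q_{West} + q_{East})) − 11q_{West} − 0.5q_{West}².
∂π/∂q_{West} = 336 − 5q_{West} − 2q_{East} = 0, so q_{West} = 67.2 − 0.4q_{East}.
For East: ∂π/∂q_{East} = 341 − 4q_{East} − 2q_{West} = 0 ⇒ q_{East} = 85.25 − 0.5q_{West}.
Solving the two reaction functions simultaneously: (1 − (−0.4)(−0.5))q_{West} = 67.2 − 0.4·85.25, so 0.8q_{West} = 33.1 and q_{West} = 41.375.
Then q_{East} = 85.25 − 0.5·41.375 = 64.5625.

41.375, 64.5625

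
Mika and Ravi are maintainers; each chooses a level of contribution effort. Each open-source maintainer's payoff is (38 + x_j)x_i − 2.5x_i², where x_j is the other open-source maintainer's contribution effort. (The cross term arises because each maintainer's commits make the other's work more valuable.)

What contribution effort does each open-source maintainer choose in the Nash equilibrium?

9.5

Mika's payoff is (38 + x_R)x_M − 2.5x_M².
∂π/∂x_M = 38 + x_R − 5x_M = 0, so x_M = 7.6 + 0.2x_R.
The game is symmetric, so in equilibrium x_R = x_M: the reaction function gives 0.8x_M = 7.6, hence x_M = 9.5.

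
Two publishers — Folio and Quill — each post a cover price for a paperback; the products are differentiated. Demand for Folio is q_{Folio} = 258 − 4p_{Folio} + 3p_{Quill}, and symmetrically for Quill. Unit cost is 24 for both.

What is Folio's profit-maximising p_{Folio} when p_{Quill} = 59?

66.375

Folio's profit: π = (p_{Folio} − 24)(258 − 4p_{Folio} + 3p_{Quill}).
∂π/∂p_{Folio} = 354 − 8p_{Folio} + 3p_{Quill} = 0 ⇒ p_{Folio} = 44.25 + 0.375p_{Quill}.
At p_{Quill} = 59: p_{Folio} = 44.25 + 0.375·59 = 66.375.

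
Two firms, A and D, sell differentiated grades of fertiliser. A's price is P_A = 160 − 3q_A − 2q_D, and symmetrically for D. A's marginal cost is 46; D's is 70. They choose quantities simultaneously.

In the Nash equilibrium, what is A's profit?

744.1875

Firm A's profit: π = q_A(160 − 3q_A − 2q_D) − 46q_A.
∂π/∂q_A = 114 − 6q_A − 2q_D = 0 ⇒ q_A = 19 − (1/3)q_D.
Similarly q_D = 15 − (1/3)q_A.
Solving the two reaction functions simultaneously: (1 − (−1/3)(−1/3))q_A = 19 − (1/3)·15, so (8/9)q_A = 14 and q_A = 15.75.
Then q_D = 15 − (1/3)·15.75 = 9.75.
P_A = 160 − 3·15.75 − 2·9.75 = 93.25.
Profit = (93.25 − 46)·15.75 = 744.1875.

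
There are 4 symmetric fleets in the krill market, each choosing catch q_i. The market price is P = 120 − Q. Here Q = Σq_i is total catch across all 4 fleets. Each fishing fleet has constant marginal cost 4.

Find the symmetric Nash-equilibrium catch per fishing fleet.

23.2

A representative fishing fleet's profit is π_i = q_i(120 − Q) − 4q_i, with Q = q_i + Σ_{j≠i} q_j.
First-order condition: 116 − 2q_i − Σ_{j≠i} q_j = 0.
Imposing symmetry (q_j = q for all j) turns Σ_{j≠i} q_j into 3q, so 116 = 5q and q = 23.2.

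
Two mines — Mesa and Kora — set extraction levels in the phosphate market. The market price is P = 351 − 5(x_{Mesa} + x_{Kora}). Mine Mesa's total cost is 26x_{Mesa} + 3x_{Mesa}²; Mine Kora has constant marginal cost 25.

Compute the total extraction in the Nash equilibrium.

Mine Mesa's profit: π = x_{Mesa}(351 − 5(x_{Mesa} + x_{Kora})) − 26x_{Mesa} − 3x_{Mesa}².
∂π/∂x_{Mesa} = 325 − 16x_{Mesa} − 5x_{Kora} = 0, so x_{Mesa} = 20.3125 − 0.3125x_{Kora}.
For Kora: ∂π/∂x_{Kora} = 326 − 10x_{Kora} − 5x_{Mesa} = 0 ⇒ x_{Kora} = 32.6 − 0.5x_{Mesa}.
Solving the two reaction functions simultaneously: (1 − (−0.3125)(−0.5))x_{Mesa} = 20.3125 − 0.3125·32.6, so (27/32)x_{Mesa} = 10.125 and x_{Mesa} = 12.
Then x_{Kora} = 32.6 − 0.5·12 = 26.6.
Total extraction: 12 + 26.6 = 38.6.

38.6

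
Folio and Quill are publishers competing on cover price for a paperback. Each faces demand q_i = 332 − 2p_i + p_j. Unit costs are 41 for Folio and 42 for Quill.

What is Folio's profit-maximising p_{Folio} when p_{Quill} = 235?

162.25

Folio's profit: π = (p_{Folio} − 41)(332 − 2p_{Folio} + p_{Quill}).
∂π/∂p_{Folio} = 414 − 4p_{Folio} + p_{Quill} = 0 ⇒ p_{Folio} = 103.5 + 0.25p_{Quill}.
At p_{Quill} = 235: p_{Folio} = 103.5 + 0.25·235 = 162.25.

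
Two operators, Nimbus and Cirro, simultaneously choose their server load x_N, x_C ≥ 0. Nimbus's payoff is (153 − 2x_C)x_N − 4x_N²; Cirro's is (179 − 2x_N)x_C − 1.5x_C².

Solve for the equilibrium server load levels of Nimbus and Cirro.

Expanding Nimbus's payoff: 153x_N − 2x_Cx_N − 4x_N².
∂π/∂x_N = 153 − 2x_C − 8x_N = 0, so x_N = 19.125 − 0.25x_C.
Likewise for Cirro: x_C = 179/3 − (2/3)x_N.
Substituting the second reaction function into the first: x_N = 19.125 − 0.25(179/3 − (2/3)x_N), which gives (5/6)x_N = 101/24 ⇒ x_N = 5.05.
Then x_C = 179/3 − (2/3)·5.05 = 56.3.

5.05, 56.3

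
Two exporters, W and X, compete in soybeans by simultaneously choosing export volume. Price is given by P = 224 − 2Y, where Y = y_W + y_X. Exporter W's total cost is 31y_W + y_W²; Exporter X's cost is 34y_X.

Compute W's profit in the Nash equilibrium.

1152.48

Exporter W's profit: π = y_W(224 − 2(y_W + y_X)) − 31y_W − y_W².
∂π/∂y_W = 193 − 6y_W − 2y_X = 0, so y_W = 193/6 − (1/3)y_X.
For X: ∂π/∂y_X = 190 − 4y_X − 2y_W = 0 ⇒ y_X = 47.5 − 0.5y_W.
Solving the two reaction functions simultaneously: (1 − (−1/3)(−0.5))y_W = 193/6 − (1/3)·47.5, so (5/6)y_W = 49/3 and y_W = 19.6.
Then y_X = 47.5 − 0.5·19.6 = 37.7.
Price P = 224 − 2·57.3 = 109.4.
W's profit: (109.4 − 31)·19.6 − (19.6)² = 1152.48.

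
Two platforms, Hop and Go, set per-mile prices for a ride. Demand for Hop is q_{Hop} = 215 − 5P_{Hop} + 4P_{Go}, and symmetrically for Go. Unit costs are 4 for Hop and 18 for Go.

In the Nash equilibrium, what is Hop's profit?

Hop's profit: π = (P_{Hop} − 4)(215 − 5P_{Hop} + 4P_{Go}).
∂π/∂P_{Hop} = 235 − 10P_{Hop} + 4P_{Go} = 0 ⇒ P_{Hop} = 23.5 + 0.4P_{Go}.
Similarly P_{Go} = 30.5 + 0.4P_{Hop}.
Substituting the second reaction function into the first: P_{Hop} = 23.5 + 0.4(30.5 + 0.4P_{Hop}), which gives 0.84P_{Hop} = 35.7 ⇒ P_{Hop} = 42.5.
Then P_{Go} = 30.5 + 0.4·42.5 = 47.5.
q_{Hop} = 215 − 5·42.5 + 4·47.5 = 192.5.
Profit = (42.5 − 4)·192.5 = 7411.25.

7411.25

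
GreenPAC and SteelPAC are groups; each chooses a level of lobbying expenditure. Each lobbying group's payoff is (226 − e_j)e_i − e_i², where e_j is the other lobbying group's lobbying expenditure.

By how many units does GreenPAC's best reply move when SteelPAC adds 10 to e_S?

-5

GreenPAC's payoff is (226 − e_S)e_G − e_G².
∂π/∂e_G = 226 − e_S − 2e_G = 0, so e_G = 113 − 0.5e_S.
The reaction-function slope is −0.5, so a 10-unit rise in e_S moves e_G by −0.5 × 10 = −5. GreenPAC's best response falls — the actions are strategic substitutes.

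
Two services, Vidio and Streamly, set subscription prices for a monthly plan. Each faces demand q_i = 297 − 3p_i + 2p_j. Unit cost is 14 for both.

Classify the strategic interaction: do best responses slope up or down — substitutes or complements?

strategic complements

Vidio's profit: π = (p_{Vidio} − 14)(297 − 3p_{Vidio} + 2p_{Streamly}).
∂π/∂p_{Vidio} = 339 − 6p_{Vidio} + 2p_{Streamly} = 0 ⇒ p_{Vidio} = 56.5 + (1/3)p_{Streamly}.
The best-response slope dp_{Vidio}/dp_{Streamly} = 1/3 > 0: the reaction function is upward-sloping, so the choices are strategic complements.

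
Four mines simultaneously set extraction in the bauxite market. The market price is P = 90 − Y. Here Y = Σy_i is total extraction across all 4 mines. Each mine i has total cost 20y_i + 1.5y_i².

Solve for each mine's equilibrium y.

8.75

A representative mine's profit is π_i = y_i(90 − Y) − 20y_i − 1.5y_i², with Y = y_i + Σ_{j≠i} y_j.
First-order condition: 70 − 5y_i − Σ_{j≠i} y_j = 0.
In a symmetric equilibrium every mine chooses the same y, so Σ_{j≠i} y_j = 3y. The condition becomes 70 − 8y = 0, giving y = 70/8 = 8.75.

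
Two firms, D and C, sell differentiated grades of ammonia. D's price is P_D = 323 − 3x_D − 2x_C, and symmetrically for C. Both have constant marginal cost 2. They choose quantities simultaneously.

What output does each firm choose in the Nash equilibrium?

Firm D's profit: π = x_D(323 − 3x_D − 2x_C) − 2x_D.
∂π/∂x_D = 321 − 6x_D − 2x_C = 0 ⇒ x_D = 53.5 − (1/3)x_C.
Setting x_D = x_C in the reaction function: x_D = 53.5 − (1/3)x_D, so x_D = 53.5 / (4/3) = 40.125.

40.125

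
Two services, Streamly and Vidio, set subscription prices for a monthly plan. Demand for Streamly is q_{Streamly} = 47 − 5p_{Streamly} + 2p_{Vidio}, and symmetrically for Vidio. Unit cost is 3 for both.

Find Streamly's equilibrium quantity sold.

23.75

Streamly's profit: π = (p_{Streamly} − 3)(47 − 5p_{Streamly} + 2p_{Vidio}).
∂π/∂p_{Streamly} = 62 − 10p_{Streamly} + 2p_{Vidio} = 0 ⇒ p_{Streamly} = 6.2 + 0.2p_{Vidio}.
The game is symmetric, so in equilibrium p_{Vidio} = p_{Streamly}: the reaction function gives 0.8p_{Streamly} = 6.2, hence p_{Streamly} = 7.75.
q_{Streamly} = 47 − 5·7.75 + 2·7.75 = 23.75.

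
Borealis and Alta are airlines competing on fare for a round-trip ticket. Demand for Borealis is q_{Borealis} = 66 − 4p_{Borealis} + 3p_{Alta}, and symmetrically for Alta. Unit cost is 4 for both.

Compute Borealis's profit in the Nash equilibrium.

615.04

Borealis's profit: π = (p_{Borealis} − 4)(66 − 4p_{Borealis} + 3p_{Alta}).
∂π/∂p_{Borealis} = 82 − 8p_{Borealis} + 3p_{Alta} = 0 ⇒ p_{Borealis} = 10.25 + 0.375p_{Alta}.
By symmetry p_{Alta} = p_{Borealis}; substituting into the reaction function, 0.625p_{Borealis} = 10.25 and p_{Borealis} = 16.4.
q_{Borealis} = 66 − 4·16.4 + 3·16.4 = 49.6.
Profit = (16.4 − 4)·49.6 = 615.04.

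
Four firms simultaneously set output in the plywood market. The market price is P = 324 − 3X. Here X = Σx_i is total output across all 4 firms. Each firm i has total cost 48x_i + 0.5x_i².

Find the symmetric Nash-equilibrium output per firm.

A representative firm's profit is π_i = x_i(324 − 3X) − 48x_i − 0.5x_i², with X = x_i + Σ_{j≠i} x_j.
First-order condition: 276 − 7x_i − 3Σ_{j≠i} x_j = 0.
With identical firms, set every x_j = x: then 276 − 7x − 9x = 0, i.e. x = 276/16 = 17.25.

17.25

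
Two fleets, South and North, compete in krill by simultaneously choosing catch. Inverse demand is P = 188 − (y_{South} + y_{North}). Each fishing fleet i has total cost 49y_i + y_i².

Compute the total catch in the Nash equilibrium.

Fishing fleet South's profit: π = y_{South}(188 − (y_{South} + y_{North})) − 49y_{South} − y_{South}².
∂π/∂y_{South} = 139 − 4y_{South} − y_{North} = 0, so y_{South} = 34.75 − 0.25y_{North}.
Setting y_{South} = y_{North} in the reaction function: y_{South} = 34.75 − 0.25y_{South}, so y_{South} = 34.75 / 1.25 = 27.8.
Total catch: 27.8 + 27.8 = 55.6.

55.6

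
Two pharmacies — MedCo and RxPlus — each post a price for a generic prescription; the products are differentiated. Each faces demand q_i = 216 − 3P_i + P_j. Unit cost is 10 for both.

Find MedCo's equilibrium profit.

4609.92

MedCo's profit: π = (P_{MedCo} − 10)(216 − 3P_{MedCo} + P_{RxPlus}).
∂π/∂P_{MedCo} = 246 − 6P_{MedCo} + P_{RxPlus} = 0 ⇒ P_{MedCo} = 41 + (1/6)P_{RxPlus}.
Setting P_{MedCo} = P_{RxPlus} in the reaction function: P_{MedCo} = 41 + (1/6)P_{MedCo}, so P_{MedCo} = 41 / (5/6) = 49.2.
q_{MedCo} = 216 − 3·49.2 + 49.2 = 117.6.
Profit = (49.2 − 10)·117.6 = 4609.92.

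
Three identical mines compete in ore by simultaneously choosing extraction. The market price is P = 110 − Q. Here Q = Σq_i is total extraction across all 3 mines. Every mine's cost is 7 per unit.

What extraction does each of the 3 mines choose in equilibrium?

25.75

A representative mine's profit is π_i = q_i(110 − Q) − 7q_i, with Q = q_i + Σ_{j≠i} q_j.
First-order condition: 103 − 2q_i − Σ_{j≠i} q_j = 0.
With identical mines, set every q_j = q: then 103 − 2q − 2q = 0, i.e. q = 103/4 = 25.75.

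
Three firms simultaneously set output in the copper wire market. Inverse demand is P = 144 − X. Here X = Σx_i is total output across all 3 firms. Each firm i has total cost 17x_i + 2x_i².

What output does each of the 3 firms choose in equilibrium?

15.875

A representative firm's profit is π_i = x_i(144 − X) − 17x_i − 2x_i², with X = x_i + Σ_{j≠i} x_j.
First-order condition: 127 − 6x_i − Σ_{j≠i} x_j = 0.
Imposing symmetry (x_j = x for all j) turns Σ_{j≠i} x_j into 2x, so 127 = 8x and x = 15.875.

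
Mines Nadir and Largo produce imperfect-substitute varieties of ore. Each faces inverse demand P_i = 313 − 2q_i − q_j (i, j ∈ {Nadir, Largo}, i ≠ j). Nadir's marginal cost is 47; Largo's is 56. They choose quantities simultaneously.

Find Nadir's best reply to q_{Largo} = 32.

58.5

Mine Nadir's profit: π = q_{Nadir}(313 − 2q_{Nadir} − q_{Largo}) − 47q_{Nadir}.
∂π/∂q_{Nadir} = 266 − 4q_{Nadir} − q_{Largo} = 0 ⇒ q_{Nadir} = 66.5 − 0.25q_{Largo}.
At q_{Largo} = 32: q_{Nadir} = 66.5 − 0.25·32 = 58.5.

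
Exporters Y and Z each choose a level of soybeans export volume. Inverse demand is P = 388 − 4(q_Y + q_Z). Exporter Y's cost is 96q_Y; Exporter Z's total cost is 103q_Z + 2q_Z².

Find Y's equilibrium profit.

3492.81

Exporter Y's profit: π = q_Y(388 − 4(q_Y + q_Z)) − 96q_Y.
∂π/∂q_Y = 292 − 8q_Y − 4q_Z = 0, so q_Y = 36.5 − 0.5q_Z.
For Z: ∂π/∂q_Z = 285 − 12q_Z − 4q_Y = 0 ⇒ q_Z = 23.75 − (1/3)q_Y.
Plugging q_Z into Y's best response: q_Y = 36.5 − 0.5(23.75 − (1/3)q_Y) ⇒ (5/6)q_Y = 24.625, so q_Y = 29.55.
Then q_Z = 23.75 − (1/3)·29.55 = 13.9.
Price P = 388 − 4·43.45 = 214.2.
Y's profit: (214.2 − 96)·29.55 = 3492.81.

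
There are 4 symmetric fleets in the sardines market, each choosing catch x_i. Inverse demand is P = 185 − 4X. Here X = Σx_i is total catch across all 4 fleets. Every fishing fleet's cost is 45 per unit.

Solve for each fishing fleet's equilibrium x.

A representative fishing fleet's profit is π_i = x_i(185 − 4X) − 45x_i, with X = x_i + Σ_{j≠i} x_j.
First-order condition: 140 − 8x_i − 4Σ_{j≠i} x_j = 0.
With identical fishing fleets, set every x_j = x: then 140 − 8x − 12x = 0, i.e. x = 140/20 = 7.

7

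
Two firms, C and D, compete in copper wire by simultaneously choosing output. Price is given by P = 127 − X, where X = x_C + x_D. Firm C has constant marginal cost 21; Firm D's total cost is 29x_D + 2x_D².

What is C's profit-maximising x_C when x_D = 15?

45.5

Firm C's profit: π = x_C(127 − (x_C + x_D)) − 21x_C.
∂π/∂x_C = 106 − 2x_C − x_D = 0, so x_C = 53 − 0.5x_D.
At x_D = 15: x_C = 53 − 0.5·15 = 45.5.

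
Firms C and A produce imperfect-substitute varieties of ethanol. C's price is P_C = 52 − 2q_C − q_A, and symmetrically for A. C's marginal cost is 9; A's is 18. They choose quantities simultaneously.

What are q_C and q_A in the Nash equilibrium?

Firm C's profit: π = q_C(52 − 2q_C − q_A) − 9q_C.
∂π/∂q_C = 43 − 4q_C − q_A = 0 ⇒ q_C = 10.75 − 0.25q_A.
Similarly q_A = 8.5 − 0.25q_C.
Plugging q_A into C's best response: q_C = 10.75 − 0.25(8.5 − 0.25q_C) ⇒ 0.9375q_C = 8.625, so q_C = 9.2.
Then q_A = 8.5 − 0.25·9.2 = 6.2.

9.2, 6.2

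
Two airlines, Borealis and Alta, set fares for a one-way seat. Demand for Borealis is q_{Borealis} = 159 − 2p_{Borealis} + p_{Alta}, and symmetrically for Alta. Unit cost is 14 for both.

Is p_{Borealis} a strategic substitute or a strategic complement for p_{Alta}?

strategic complements

Borealis's profit: π = (p_{Borealis} − 14)(159 − 2p_{Borealis} + p_{Alta}).
∂π/∂p_{Borealis} = 187 − 4p_{Borealis} + p_{Alta} = 0 ⇒ p_{Borealis} = 46.75 + 0.25p_{Alta}.
The best-response slope dp_{Borealis}/dp_{Alta} = 0.25 > 0: the reaction function is upward-sloping, so the choices are strategic complements.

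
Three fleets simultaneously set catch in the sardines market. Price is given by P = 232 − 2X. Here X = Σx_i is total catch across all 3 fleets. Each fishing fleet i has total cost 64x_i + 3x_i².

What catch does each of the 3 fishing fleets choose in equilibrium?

A representative fishing fleet's profit is π_i = x_i(232 − 2X) − 64x_i − 3x_i², with X = x_i + Σ_{j≠i} x_j.
First-order condition: 168 − 10x_i − 2Σ_{j≠i} x_j = 0.
In a symmetric equilibrium every fishing fleet chooses the same x, so Σ_{j≠i} x_j = 2x. The condition becomes 168 − 14x = 0, giving x = 168/14 = 12.

12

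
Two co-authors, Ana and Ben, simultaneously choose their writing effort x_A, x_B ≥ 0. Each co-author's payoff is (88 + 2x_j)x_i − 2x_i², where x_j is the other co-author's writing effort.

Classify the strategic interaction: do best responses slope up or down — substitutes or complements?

strategic complements

Ana's payoff is (88 + 2x_B)x_A − 2x_A².
∂π/∂x_A = 88 + 2x_B − 4x_A = 0, so x_A = 22 + 0.5x_B.
The best-response slope dx_A/dx_B = 0.5 > 0: the reaction function is upward-sloping, so the choices are strategic complements.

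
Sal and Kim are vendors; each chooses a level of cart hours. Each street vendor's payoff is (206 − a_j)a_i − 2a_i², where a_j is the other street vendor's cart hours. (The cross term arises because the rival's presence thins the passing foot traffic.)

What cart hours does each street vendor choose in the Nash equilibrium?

41.2

Sal's payoff is (206 − a_K)a_S − 2a_S².
∂π/∂a_S = 206 − a_K − 4a_S = 0, so a_S = 51.5 − 0.25a_K.
Setting a_S = a_K in the reaction function: a_S = 51.5 − 0.25a_S, so a_S = 51.5 / 1.25 = 41.2.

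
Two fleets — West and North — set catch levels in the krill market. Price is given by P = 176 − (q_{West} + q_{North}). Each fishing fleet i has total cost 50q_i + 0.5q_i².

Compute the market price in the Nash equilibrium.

113

Fishing fleet West's profit: π = q_{West}(176 − (q_{West} + q_{North})) − 50q_{West} − 0.5q_{West}².
∂π/∂q_{West} = 126 − 3q_{West} − q_{North} = 0, so q_{West} = 42 − (1/3)q_{North}.
By symmetry q_{North} = q_{West}; substituting into the reaction function, (4/3)q_{West} = 42 and q_{West} = 31.5.
Equilibrium price: P = 176 − 63 = 113.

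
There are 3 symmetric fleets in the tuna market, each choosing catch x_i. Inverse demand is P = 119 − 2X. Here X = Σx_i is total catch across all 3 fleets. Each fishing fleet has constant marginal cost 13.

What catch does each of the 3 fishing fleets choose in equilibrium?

13.25

A representative fishing fleet's profit is π_i = x_i(119 − 2X) − 13x_i, with X = x_i + Σ_{j≠i} x_j.
First-order condition: 106 − 4x_i − 2Σ_{j≠i} x_j = 0.
In a symmetric equilibrium every fishing fleet chooses the same x, so Σ_{j≠i} x_j = 2x. The condition becomes 106 − 8x = 0, giving x = 106/8 = 13.25.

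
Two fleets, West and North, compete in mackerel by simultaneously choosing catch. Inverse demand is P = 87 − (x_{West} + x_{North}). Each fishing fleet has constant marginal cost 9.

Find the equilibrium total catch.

Fishing fleet West's profit: π = x_{West}(87 − (x_{West} + x_{North})) − 9x_{West}.
∂π/∂x_{West} = 78 − 2x_{West} − x_{North} = 0, so x_{West} = 39 − 0.5x_{North}.
Setting x_{West} = x_{North} in the reaction function: x_{West} = 39 − 0.5x_{West}, so x_{West} = 39 / 1.5 = 26.
Total catch: 26 + 26 = 52.

52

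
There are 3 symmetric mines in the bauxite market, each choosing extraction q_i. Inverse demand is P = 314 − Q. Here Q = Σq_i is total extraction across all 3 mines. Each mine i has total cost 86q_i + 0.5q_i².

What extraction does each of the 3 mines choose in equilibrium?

45.6

A representative mine's profit is π_i = q_i(314 − Q) − 86q_i − 0.5q_i², with Q = q_i + Σ_{j≠i} q_j.
First-order condition: 228 − 3q_i − Σ_{j≠i} q_j = 0.
Imposing symmetry (q_j = q for all j) turns Σ_{j≠i} q_j into 2q, so 228 = 5q and q = 45.6.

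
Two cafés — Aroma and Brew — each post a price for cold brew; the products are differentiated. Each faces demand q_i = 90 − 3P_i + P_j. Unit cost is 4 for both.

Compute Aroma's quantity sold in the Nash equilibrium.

Aroma's profit: π = (P_{Aroma} − 4)(90 − 3P_{Aroma} + P_{Brew}).
∂π/∂P_{Aroma} = 102 − 6P_{Aroma} + P_{Brew} = 0 ⇒ P_{Aroma} = 17 + (1/6)P_{Brew}.
By symmetry P_{Brew} = P_{Aroma}; substituting into the reaction function, (5/6)P_{Aroma} = 17 and P_{Aroma} = 20.4.
q_{Aroma} = 90 − 3·20.4 + 20.4 = 49.2.

49.2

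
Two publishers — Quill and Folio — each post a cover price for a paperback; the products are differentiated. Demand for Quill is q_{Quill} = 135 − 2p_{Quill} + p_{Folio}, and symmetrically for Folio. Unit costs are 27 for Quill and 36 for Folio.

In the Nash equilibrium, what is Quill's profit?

Quill's profit: π = (p_{Quill} − 27)(135 − 2p_{Quill} + p_{Folio}).
∂π/∂p_{Quill} = 189 − 4p_{Quill} + p_{Folio} = 0 ⇒ p_{Quill} = 47.25 + 0.25p_{Folio}.
Similarly p_{Folio} = 51.75 + 0.25p_{Quill}.
Substituting the second reaction function into the first: p_{Quill} = 47.25 + 0.25(51.75 + 0.25p_{Quill}), which gives 0.9375p_{Quill} = 60.1875 ⇒ p_{Quill} = 64.2.
Then p_{Folio} = 51.75 + 0.25·64.2 = 67.8.
q_{Quill} = 135 − 2·64.2 + 67.8 = 74.4.
Profit = (64.2 − 27)·74.4 = 2767.68.

2767.68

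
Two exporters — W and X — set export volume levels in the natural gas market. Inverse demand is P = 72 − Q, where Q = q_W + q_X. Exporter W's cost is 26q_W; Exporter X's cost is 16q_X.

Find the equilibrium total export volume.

34

Exporter W's profit: π = q_W(72 − (q_W + q_X)) − 26q_W.
∂π/∂q_W = 46 − 2q_W − q_X = 0, so q_W = 23 − 0.5q_X.
By the same steps for X: q_X = 28 − 0.5q_W.
Substituting the second reaction function into the first: q_W = 23 − 0.5(28 − 0.5q_W), which gives 0.75q_W = 9 ⇒ q_W = 12.
Then q_X = 28 − 0.5·12 = 22.
Total export volume: 12 + 22 = 34.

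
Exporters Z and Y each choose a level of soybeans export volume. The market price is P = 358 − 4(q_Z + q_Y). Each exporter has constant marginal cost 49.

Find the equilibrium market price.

152

Exporter Z's profit: π = q_Z(358 − 4(q_Z + q_Y)) − 49q_Z.
∂π/∂q_Z = 309 − 8q_Z − 4q_Y = 0, so q_Z = 38.625 − 0.5q_Y.
Setting q_Z = q_Y in the reaction function: q_Z = 38.625 − 0.5q_Z, so q_Z = 38.625 / 1.5 = 25.75.
Equilibrium price: P = 358 − 4·51.5 = 152.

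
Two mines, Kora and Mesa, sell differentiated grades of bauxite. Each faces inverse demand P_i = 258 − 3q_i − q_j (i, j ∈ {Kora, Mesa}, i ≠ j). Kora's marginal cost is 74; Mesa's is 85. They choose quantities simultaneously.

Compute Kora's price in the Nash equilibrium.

Mine Kora's profit: π = q_{Kora}(258 − 3q_{Kora} − q_{Mesa}) − 74q_{Kora}.
∂π/∂q_{Kora} = 184 − 6q_{Kora} − q_{Mesa} = 0 ⇒ q_{Kora} = 92/3 − (1/6)q_{Mesa}.
Similarly q_{Mesa} = 173/6 − (1/6)q_{Kora}.
Substituting the second reaction function into the first: q_{Kora} = 92/3 − (1/6)(173/6 − (1/6)q_{Kora}), which gives (35/36)q_{Kora} = 931/36 ⇒ q_{Kora} = 26.6.
Then q_{Mesa} = 173/6 − (1/6)·26.6 = 24.4.
P_{Kora} = 258 − 3·26.6 − 24.4 = 153.8.

153.8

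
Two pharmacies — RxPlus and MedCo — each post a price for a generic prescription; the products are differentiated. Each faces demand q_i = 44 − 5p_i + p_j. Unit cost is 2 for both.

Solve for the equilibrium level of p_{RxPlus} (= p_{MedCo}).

6

RxPlus's profit: π = (p_{RxPlus} − 2)(44 − 5p_{RxPlus} + p_{MedCo}).
∂π/∂p_{RxPlus} = 54 − 10p_{RxPlus} + p_{MedCo} = 0 ⇒ p_{RxPlus} = 5.4 + 0.1p_{MedCo}.
The game is symmetric, so in equilibrium p_{MedCo} = p_{RxPlus}: the reaction function gives 0.9p_{RxPlus} = 5.4, hence p_{RxPlus} = 6.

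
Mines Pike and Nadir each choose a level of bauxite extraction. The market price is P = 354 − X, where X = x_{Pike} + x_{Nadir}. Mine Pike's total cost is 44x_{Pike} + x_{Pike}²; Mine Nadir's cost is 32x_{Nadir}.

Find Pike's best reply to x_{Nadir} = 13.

Mine Pike's profit: π = x_{Pike}(354 − (x_{Pike} + x_{Nadir})) − 44x_{Pike} − x_{Pike}².
∂π/∂x_{Pike} = 310 − 4x_{Pike} − x_{Nadir} = 0, so x_{Pike} = 77.5 − 0.25x_{Nadir}.
At x_{Nadir} = 13: x_{Pike} = 77.5 − 0.25·13 = 74.25.

74.25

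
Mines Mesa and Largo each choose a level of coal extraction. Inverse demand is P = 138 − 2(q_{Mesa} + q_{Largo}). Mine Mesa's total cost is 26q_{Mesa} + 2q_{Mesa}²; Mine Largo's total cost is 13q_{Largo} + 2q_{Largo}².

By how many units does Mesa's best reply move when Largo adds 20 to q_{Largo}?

-5

Mine Mesa's profit: π = q_{Mesa}(138 − 2(q_{Mesa} + q_{Largo})) − 26q_{Mesa} − 2q_{Mesa}².
∂π/∂q_{Mesa} = 112 − 8q_{Mesa} − 2q_{Largo} = 0, so q_{Mesa} = 14 − 0.25q_{Largo}.
The reaction-function slope is −0.25, so a 20-unit rise in q_{Largo} moves q_{Mesa} by −0.25 × 20 = −5. Mesa's best response falls — the actions are strategic substitutes.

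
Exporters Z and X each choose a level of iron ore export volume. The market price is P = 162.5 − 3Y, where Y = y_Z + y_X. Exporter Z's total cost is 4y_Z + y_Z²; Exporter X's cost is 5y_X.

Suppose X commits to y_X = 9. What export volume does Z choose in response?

16.4375

Exporter Z's profit: π = y_Z(162.5 − 3(y_Z + y_X)) − 4y_Z − y_Z².
∂π/∂y_Z = 158.5 − 8y_Z − 3y_X = 0, so y_Z = 19.8125 − 0.375y_X.
At y_X = 9: y_Z = 19.8125 − 0.375·9 = 16.4375.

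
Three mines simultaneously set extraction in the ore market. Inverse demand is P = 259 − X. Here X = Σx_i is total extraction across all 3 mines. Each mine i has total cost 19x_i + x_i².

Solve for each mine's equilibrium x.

A representative mine's profit is π_i = x_i(259 − X) − 19x_i − x_i², with X = x_i + Σ_{j≠i} x_j.
First-order condition: 240 − 4x_i − Σ_{j≠i} x_j = 0.
In a symmetric equilibrium every mine chooses the same x, so Σ_{j≠i} x_j = 2x. The condition becomes 240 − 6x = 0, giving x = 240/6 = 40.

40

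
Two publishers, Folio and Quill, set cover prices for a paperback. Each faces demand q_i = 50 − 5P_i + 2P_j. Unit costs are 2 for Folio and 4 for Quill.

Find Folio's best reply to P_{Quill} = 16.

9.2

Folio's profit: π = (P_{Folio} − 2)(50 − 5P_{Folio} + 2P_{Quill}).
∂π/∂P_{Folio} = 60 − 10P_{Folio} + 2P_{Quill} = 0 ⇒ P_{Folio} = 6 + 0.2P_{Quill}.
At P_{Quill} = 16: P_{Folio} = 6 + 0.2·16 = 9.2.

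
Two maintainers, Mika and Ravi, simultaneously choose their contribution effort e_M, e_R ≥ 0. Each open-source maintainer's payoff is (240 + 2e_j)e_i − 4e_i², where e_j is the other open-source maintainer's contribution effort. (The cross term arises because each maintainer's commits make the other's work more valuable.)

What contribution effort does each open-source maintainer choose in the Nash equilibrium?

40

Mika's payoff is (240 + 2e_R)e_M − 4e_M².
∂π/∂e_M = 240 + 2e_R − 8e_M = 0, so e_M = 30 + 0.25e_R.
The game is symmetric, so in equilibrium e_R = e_M: the reaction function gives 0.75e_M = 30, hence e_M = 40.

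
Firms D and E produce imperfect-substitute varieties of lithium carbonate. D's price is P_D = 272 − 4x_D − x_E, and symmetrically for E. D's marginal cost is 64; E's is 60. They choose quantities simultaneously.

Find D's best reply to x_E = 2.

Firm D's profit: π = x_D(272 − 4x_D − x_E) − 64x_D.
∂π/∂x_D = 208 − 8x_D − x_E = 0 ⇒ x_D = 26 − 0.125x_E.
At x_E = 2: x_D = 26 − 0.125·2 = 25.75.

25.75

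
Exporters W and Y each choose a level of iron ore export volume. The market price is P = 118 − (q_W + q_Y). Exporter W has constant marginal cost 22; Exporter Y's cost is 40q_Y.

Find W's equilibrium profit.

Exporter W's profit: π = q_W(118 − (q_W + q_Y)) − 22q_W.
∂π/∂q_W = 96 − 2q_W − q_Y = 0, so q_W = 48 − 0.5q_Y.
By the same steps for Y: q_Y = 39 − 0.5q_W.
Substituting the second reaction function into the first: q_W = 48 − 0.5(39 − 0.5q_W), which gives 0.75q_W = 28.5 ⇒ q_W = 38.
Then q_Y = 39 − 0.5·38 = 20.
Price P = 118 − 58 = 60.
W's profit: (60 − 22)·38 = 1444.

1444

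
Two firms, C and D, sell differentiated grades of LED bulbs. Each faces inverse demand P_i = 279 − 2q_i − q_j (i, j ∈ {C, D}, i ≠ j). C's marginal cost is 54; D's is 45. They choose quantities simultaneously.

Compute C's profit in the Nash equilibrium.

Firm C's profit: π = q_C(279 − 2q_C − q_D) − 54q_C.
∂π/∂q_C = 225 − 4q_C − q_D = 0 ⇒ q_C = 56.25 − 0.25q_D.
Similarly q_D = 58.5 − 0.25q_C.
Substituting the second reaction function into the first: q_C = 56.25 − 0.25(58.5 − 0.25q_C), which gives 0.9375q_C = 41.625 ⇒ q_C = 44.4.
Then q_D = 58.5 − 0.25·44.4 = 47.4.
P_C = 279 − 2·44.4 − 47.4 = 142.8.
Profit = (142.8 − 54)·44.4 = 3942.72.

3942.72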